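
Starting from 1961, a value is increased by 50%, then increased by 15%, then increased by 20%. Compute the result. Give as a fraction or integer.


Start: 1961
Step 1: increase by 50% => multiply by 150/100
  1961 * 150/100 = 5883/2
Step 2: increase by 15% => multiply by 115/100
  5883/2 * 115/100 = 135309/40
Step 3: increase by 20% => multiply by 120/100
  135309/40 * 120/100 = 405927/100
Final value = 405927/100

405927/100


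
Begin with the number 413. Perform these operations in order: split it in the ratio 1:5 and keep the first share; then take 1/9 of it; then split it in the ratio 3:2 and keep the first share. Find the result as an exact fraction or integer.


Start with 413.
Step 1: Split 1:5, first share = 413 * 1/6 = 413/6
Step 2: Take 1/9: 413/6 * 1/9 = 413/54
Step 3: Split 3:2, first share = 413/54 * 3/5 = 413/90
Final result = 413/90

413/90


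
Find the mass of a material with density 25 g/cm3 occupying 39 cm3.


Using mass = density * volume
Density = 25 g/cm3
Volume = 39 cm3
Mass = 25 * 39
= 975 g

975


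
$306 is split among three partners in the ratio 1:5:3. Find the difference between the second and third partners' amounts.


Total parts = 1 + 5 + 3 = 9
Value per part = 306 / 9 = 34
Shares: 1*34=34, 5*34=170, 3*34=102
Second share = 170, third share = 102
Difference = |170 - 102| = 68

68


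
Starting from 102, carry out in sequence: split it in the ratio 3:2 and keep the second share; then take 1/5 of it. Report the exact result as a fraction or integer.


Start with 102.
Step 1: Split 3:2, second share = 102 * 2/5 = 204/5
Step 2: Take 1/5: 204/5 * 1/5 = 204/25
Final result = 204/25

204/25


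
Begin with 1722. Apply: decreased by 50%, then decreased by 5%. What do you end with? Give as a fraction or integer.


Start: 1722
Step 1: decrease by 50% => multiply by 50/100
  1722 * 50/100 = 861
Step 2: decrease by 5% => multiply by 95/100
  861 * 95/100 = 16359/20
Final value = 16359/20

16359/20


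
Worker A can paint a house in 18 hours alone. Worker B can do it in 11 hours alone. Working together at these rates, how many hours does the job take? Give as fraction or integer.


Rate of A = 1/18 job per hour
Rate of B = 1/11 job per hour
Combined rate = 1/18 + 1/11
Find common denominator: (11 + 18)/(18*11) = 29/198
Combined rate = 29/198 job per hour
Time together = 1 / (29/198) = 198/29 hours

198/29


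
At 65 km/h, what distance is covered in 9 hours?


Using distance = speed * time
Speed = 65 km/h
Time = 9 hours
Distance = 65 * 9
= 585 km

585


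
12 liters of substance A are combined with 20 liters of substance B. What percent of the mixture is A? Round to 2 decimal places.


Volume of A = 12 L
Volume of B = 20 L
Total volume = 12 + 20 = 32 L
Percentage of A = (12/32) * 100
= 37.50%

37.50


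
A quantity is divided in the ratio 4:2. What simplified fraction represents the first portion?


Total parts = 4 + 2 = 6
First part fraction = 4/6
Simplify: 4/6 = 2/3

2/3


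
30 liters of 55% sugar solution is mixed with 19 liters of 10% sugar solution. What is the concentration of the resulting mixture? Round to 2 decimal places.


Solute in mixture 1 = 55% of 30 L = 30*55/100 = 33/2 L
Solute in mixture 2 = 10% of 19 L = 19*10/100 = 19/10 L
Total solute = 33/2 + 19/10 = 92/5 L
Total volume = 30 + 19 = 49 L
Final concentration = 92/5/49 * 100 = 37.55%

37.55


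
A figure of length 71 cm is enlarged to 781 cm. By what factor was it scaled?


Original length = 71 cm
Scaled length = 781 cm
Scale factor = 781 / 71
= 11

11


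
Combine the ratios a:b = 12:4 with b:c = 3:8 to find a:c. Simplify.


Given a:b = 12:4 and b:c = 3:8
Make b consistent. Multiply first ratio by 3: a:b = 36:12
Multiply second ratio by 4: b:c = 12:32
Now b = 12 in both, so a:b:c = 36:12:32
Therefore a:c = 36:32
Simplify by GCD: a:c = 9:8

9:8


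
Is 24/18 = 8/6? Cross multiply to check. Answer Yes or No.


Cross multiply to check 24/18 = 8/6
Left cross product: 24 * 6 = 144
Right cross product: 18 * 8 = 144
144 = 144
Equal, so proportions match => Yes

Yes


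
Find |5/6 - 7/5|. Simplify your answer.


Simplify: 5/6 = 5/6 and 7/5 = 7/5
Find common denominator: LCD = 30
Convert: 25/30 and 42/30
Difference = |25 - 42|/30 = 17/30
Simplified = 17/30

17/30


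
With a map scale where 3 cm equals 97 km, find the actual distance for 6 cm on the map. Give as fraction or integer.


Map scale: 3 cm = 97 km
Measured distance on map = 6 cm
Set up proportion: 6 * 97 / 3
= 582 / 3
= 194 km

194


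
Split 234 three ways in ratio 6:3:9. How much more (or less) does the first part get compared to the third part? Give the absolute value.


Total parts = 6 + 3 + 9 = 18
Value per part = 234 / 18 = 13
Shares: 6*13=78, 3*13=39, 9*13=117
First share = 78, third share = 117
Difference = |78 - 117| = 39

39


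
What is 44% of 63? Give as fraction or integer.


Compute 44% of 63
Convert percentage: 44% = 44/100
Multiply: 63 * 44/100
= 2772/100
= 693/25

693/25


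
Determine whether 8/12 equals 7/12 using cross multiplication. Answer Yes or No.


Cross multiply to check 8/12 = 7/12
Left cross product: 8 * 12 = 96
Right cross product: 12 * 7 = 84
96 != 84
Not equal, so proportions differ => No

No


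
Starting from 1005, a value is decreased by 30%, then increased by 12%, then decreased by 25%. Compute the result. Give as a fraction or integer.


Start: 1005
Step 1: decrease by 30% => multiply by 70/100
  1005 * 70/100 = 1407/2
Step 2: increase by 12% => multiply by 112/100
  1407/2 * 112/100 = 19698/25
Step 3: decrease by 25% => multiply by 75/100
  19698/25 * 75/100 = 29547/50
Final value = 29547/50

29547/50


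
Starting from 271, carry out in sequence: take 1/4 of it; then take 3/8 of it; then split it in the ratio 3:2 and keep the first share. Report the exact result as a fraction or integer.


Start with 271.
Step 1: Take 1/4: 271 * 1/4 = 271/4
Step 2: Take 3/8: 271/4 * 3/8 = 813/32
Step 3: Split 3:2, first share = 813/32 * 3/5 = 2439/160
Final result = 2439/160

2439/160


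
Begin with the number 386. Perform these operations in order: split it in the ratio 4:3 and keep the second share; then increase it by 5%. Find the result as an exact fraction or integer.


Start with 386.
Step 1: Split 4:3, second share = 386 * 3/7 = 1158/7
Step 2: Increase by 5%: 1158/7 * 105/100 = 1737/10
Final result = 1737/10

1737/10


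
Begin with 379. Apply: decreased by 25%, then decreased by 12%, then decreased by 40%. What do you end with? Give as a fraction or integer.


Start: 379
Step 1: decrease by 25% => multiply by 75/100
  379 * 75/100 = 1137/4
Step 2: decrease by 12% => multiply by 88/100
  1137/4 * 88/100 = 12507/50
Step 3: decrease by 40% => multiply by 60/100
  12507/50 * 60/100 = 37521/250
Final value = 37521/250

37521/250


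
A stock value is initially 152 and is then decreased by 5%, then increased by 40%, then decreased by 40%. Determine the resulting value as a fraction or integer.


Start: 152
Step 1: decrease by 5% => multiply by 95/100
  152 * 95/100 = 722/5
Step 2: increase by 40% => multiply by 140/100
  722/5 * 140/100 = 5054/25
Step 3: decrease by 40% => multiply by 60/100
  5054/25 * 60/100 = 15162/125
Final value = 15162/125

15162/125


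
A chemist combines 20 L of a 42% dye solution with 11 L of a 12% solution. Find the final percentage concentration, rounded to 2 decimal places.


Solute in mixture 1 = 42% of 20 L = 20*42/100 = 42/5 L
Solute in mixture 2 = 12% of 11 L = 11*12/100 = 33/25 L
Total solute = 42/5 + 33/25 = 243/25 L
Total volume = 20 + 11 = 31 L
Final concentration = 243/25/31 * 100 = 31.35%

31.35


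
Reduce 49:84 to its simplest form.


Find GCD(49, 84)
GCD = 7
Divide both by 7: 49/7 = 7, 84/7 = 12
Simplified ratio = 7:12

7:12


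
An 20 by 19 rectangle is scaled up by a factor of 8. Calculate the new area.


Original dimensions: 20 x 19
Enlargement factor = 8
New width = 20 * 8 = 160
New height = 19 * 8 = 152
New area = 160 * 152 = 24320

24320


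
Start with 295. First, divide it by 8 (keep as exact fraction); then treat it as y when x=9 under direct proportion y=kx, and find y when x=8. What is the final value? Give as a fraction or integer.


Start with 295.
Step 1: Divide by 8: 295 / 8 = 295/8
Step 2: Direct prop: k = (295/8)/9; new y = k*8 = 295/8*8/9 = 295/9
Final result = 295/9

295/9


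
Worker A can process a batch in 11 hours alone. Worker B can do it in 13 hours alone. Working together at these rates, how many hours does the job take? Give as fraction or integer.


Rate of A = 1/11 job per hour
Rate of B = 1/13 job per hour
Combined rate = 1/11 + 1/13
Find common denominator: (13 + 11)/(11*13) = 24/143
Combined rate = 24/143 job per hour
Time together = 1 / (24/143) = 143/24 hours

143/24


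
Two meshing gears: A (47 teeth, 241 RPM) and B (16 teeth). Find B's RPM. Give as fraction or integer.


Gear ratio: teeth_A * RPM_A = teeth_B * RPM_B
47 * 241 = 16 * RPM_B
11327 = 16 * RPM_B
RPM_B = 11327 / 16
RPM_B = 11327/16

11327/16


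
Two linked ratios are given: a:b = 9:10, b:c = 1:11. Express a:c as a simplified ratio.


Given a:b = 9:10 and b:c = 1:11
Make b consistent. Multiply first ratio by 1: a:b = 9:10
Multiply second ratio by 10: b:c = 10:110
Now b = 10 in both, so a:b:c = 9:10:110
Therefore a:c = 9:110
Simplify by GCD: a:c = 9:110

9:110


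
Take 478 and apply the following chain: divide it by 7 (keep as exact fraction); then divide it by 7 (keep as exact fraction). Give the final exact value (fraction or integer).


Start with 478.
Step 1: Divide by 7: 478 / 7 = 478/7
Step 2: Divide by 7: 478/7 / 7 = 478/49
Final result = 478/49

478/49


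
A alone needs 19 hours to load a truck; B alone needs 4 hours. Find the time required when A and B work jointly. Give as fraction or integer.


Rate of A = 1/19 job per hour
Rate of B = 1/4 job per hour
Combined rate = 1/19 + 1/4
Find common denominator: (4 + 19)/(19*4) = 23/76
Combined rate = 23/76 job per hour
Time together = 1 / (23/76) = 76/23 hours

76/23


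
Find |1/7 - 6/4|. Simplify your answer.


Simplify: 1/7 = 1/7 and 6/4 = 3/2
Find common denominator: LCD = 14
Convert: 2/14 and 21/14
Difference = |2 - 21|/14 = 19/14
Simplified = 19/14

19/14


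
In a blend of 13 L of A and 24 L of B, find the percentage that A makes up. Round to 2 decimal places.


Volume of A = 13 L
Volume of B = 24 L
Total volume = 13 + 24 = 37 L
Percentage of A = (13/37) * 100
= 35.14%

35.14


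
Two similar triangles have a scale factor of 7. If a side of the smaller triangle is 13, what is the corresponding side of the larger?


Similar triangles have proportional sides
Scale factor = 7
Smaller side = 13
Corresponding larger side = 13 * 7
= 91

91


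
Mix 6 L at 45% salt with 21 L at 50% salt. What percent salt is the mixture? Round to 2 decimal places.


Solute in mixture 1 = 45% of 6 L = 6*45/100 = 27/10 L
Solute in mixture 2 = 50% of 21 L = 21*50/100 = 21/2 L
Total solute = 27/10 + 21/2 = 66/5 L
Total volume = 6 + 21 = 27 L
Final concentration = 66/5/27 * 100 = 48.89%

48.89


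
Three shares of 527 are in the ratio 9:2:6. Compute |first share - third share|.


Total parts = 9 + 2 + 6 = 17
Value per part = 527 / 17 = 31
Shares: 9*31=279, 2*31=62, 6*31=186
First share = 279, third share = 186
Difference = |279 - 186| = 93

93


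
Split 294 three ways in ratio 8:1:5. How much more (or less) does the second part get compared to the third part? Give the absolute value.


Total parts = 8 + 1 + 5 = 14
Value per part = 294 / 14 = 21
Shares: 8*21=168, 1*21=21, 5*21=105
Second share = 21, third share = 105
Difference = |21 - 105| = 84

84


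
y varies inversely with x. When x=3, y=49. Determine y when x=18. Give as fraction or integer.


Inverse proportion: y = k/x
Find k: k = 3 * 49 = 147
Compute y at x=18: y = 147/18
y = 49/6

49/6


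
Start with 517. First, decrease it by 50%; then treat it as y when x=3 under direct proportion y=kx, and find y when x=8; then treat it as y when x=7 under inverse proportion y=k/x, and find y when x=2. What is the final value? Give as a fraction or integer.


Start with 517.
Step 1: Decrease by 50%: 517 * 50/100 = 517/2
Step 2: Direct prop: k = (517/2)/3; new y = k*8 = 517/2*8/3 = 2068/3
Step 3: Inverse prop: k = (2068/3)*7; new y = k/2 = 2068/3*7/2 = 7238/3
Final result = 7238/3

7238/3


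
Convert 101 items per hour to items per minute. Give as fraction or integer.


Converting from per hour to per minute
Rate = 101 items per hour
Divide by 60: 101/60
= 101/60 items per minute

101/60


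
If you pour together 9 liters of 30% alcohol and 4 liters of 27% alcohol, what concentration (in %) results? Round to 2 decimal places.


Solute in mixture 1 = 30% of 9 L = 9*30/100 = 27/10 L
Solute in mixture 2 = 27% of 4 L = 4*27/100 = 27/25 L
Total solute = 27/10 + 27/25 = 189/50 L
Total volume = 9 + 4 = 13 L
Final concentration = 189/50/13 * 100 = 29.08%

29.08


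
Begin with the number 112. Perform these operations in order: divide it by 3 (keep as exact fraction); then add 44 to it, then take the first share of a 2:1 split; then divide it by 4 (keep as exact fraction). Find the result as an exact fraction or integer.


Start with 112.
Step 1: Divide by 3: 112 / 3 = 112/3
Step 2: Add 44: 112/3+44=244/3; split 2:1 first = 244/3*2/3 = 488/9
Step 3: Divide by 4: 488/9 / 4 = 122/9
Final result = 122/9

122/9


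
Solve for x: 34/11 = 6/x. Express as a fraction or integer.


Setting up: 34/11 = 6/x
Cross multiply: 34 * x = 11 * 6
34x = 66
x = 66/34
x = 33/17

33/17


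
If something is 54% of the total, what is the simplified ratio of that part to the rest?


Part = 54%, Remainder = 46%
Ratio = 54:46
GCD(54, 46) = 2
Simplify: 27:23 = 27:23

27:23


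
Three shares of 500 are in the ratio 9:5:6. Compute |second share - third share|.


Total parts = 9 + 5 + 6 = 20
Value per part = 500 / 20 = 25
Shares: 9*25=225, 5*25=125, 6*25=150
Second share = 125, third share = 150
Difference = |125 - 150| = 25

25


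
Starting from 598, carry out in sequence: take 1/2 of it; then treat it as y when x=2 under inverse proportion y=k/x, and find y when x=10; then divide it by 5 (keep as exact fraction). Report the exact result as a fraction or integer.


Start with 598.
Step 1: Take 1/2: 598 * 1/2 = 299
Step 2: Inverse prop: k = (299)*2; new y = k/10 = 299*2/10 = 299/5
Step 3: Divide by 5: 299/5 / 5 = 299/25
Final result = 299/25

299/25


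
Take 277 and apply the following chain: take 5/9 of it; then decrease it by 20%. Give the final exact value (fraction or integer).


Start with 277.
Step 1: Take 5/9: 277 * 5/9 = 1385/9
Step 2: Decrease by 20%: 1385/9 * 80/100 = 1108/9
Final result = 1108/9

1108/9


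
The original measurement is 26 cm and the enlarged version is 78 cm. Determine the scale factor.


Original length = 26 cm
Scaled length = 78 cm
Scale factor = 78 / 26
= 3

3


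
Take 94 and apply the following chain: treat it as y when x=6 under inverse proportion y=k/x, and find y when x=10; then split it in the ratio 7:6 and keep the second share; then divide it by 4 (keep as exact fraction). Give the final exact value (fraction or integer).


Start with 94.
Step 1: Inverse prop: k = (94)*6; new y = k/10 = 94*6/10 = 282/5
Step 2: Split 7:6, second share = 282/5 * 6/13 = 1692/65
Step 3: Divide by 4: 1692/65 / 4 = 423/65
Final result = 423/65

423/65


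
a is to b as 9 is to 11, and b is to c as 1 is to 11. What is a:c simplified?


Given a:b = 9:11 and b:c = 1:11
Make b consistent. Multiply first ratio by 1: a:b = 9:11
Multiply second ratio by 11: b:c = 11:121
Now b = 11 in both, so a:b:c = 9:11:121
Therefore a:c = 9:121
Simplify by GCD: a:c = 9:121

9:121


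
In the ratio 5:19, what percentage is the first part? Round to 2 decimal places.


Total parts = 5 + 19 = 24
First part fraction = 5/24
Percentage = (5/24) * 100
= 0.208333 * 100
= 20.83%

20.83


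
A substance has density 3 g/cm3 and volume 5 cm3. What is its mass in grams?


Using mass = density * volume
Density = 3 g/cm3
Volume = 5 cm3
Mass = 3 * 5
= 15 g

15


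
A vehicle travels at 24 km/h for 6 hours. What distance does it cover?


Using distance = speed * time
Speed = 24 km/h
Time = 6 hours
Distance = 24 * 6
= 144 km

144


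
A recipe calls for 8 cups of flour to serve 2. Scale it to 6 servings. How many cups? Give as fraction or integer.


Original: 8 cups for 2 servings
Target servings = 6
Scaling factor = 6/2
New amount = 8 * 6/2
= 48/2
= 24 cups

24


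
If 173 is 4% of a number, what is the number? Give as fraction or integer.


Given: 173 is 4% of the whole
Set up: 173 = 4/100 * whole
whole = 173 * 100 / 4
whole = 17300 / 4
whole = 4325

4325


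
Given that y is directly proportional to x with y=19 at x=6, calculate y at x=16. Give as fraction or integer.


Direct proportion: y = kx
Find k: k = 19/6 = 19/6
Compute y at x=16: y = 19/6 * 16
y = 152/3

152/3


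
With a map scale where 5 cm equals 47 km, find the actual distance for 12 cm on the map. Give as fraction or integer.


Map scale: 5 cm = 47 km
Measured distance on map = 12 cm
Set up proportion: 12 * 47 / 5
= 564 / 5
= 564/5 km

564/5


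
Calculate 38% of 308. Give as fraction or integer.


Compute 38% of 308
Convert percentage: 38% = 38/100
Multiply: 308 * 38/100
= 11704/100
= 2926/25

2926/25


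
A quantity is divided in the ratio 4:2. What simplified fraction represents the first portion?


Total parts = 4 + 2 = 6
First part fraction = 4/6
Simplify: 4/6 = 2/3

2/3


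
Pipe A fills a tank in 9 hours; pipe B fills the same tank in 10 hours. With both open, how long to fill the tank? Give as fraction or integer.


Rate of A = 1/9 job per hour
Rate of B = 1/10 job per hour
Combined rate = 1/9 + 1/10
Find common denominator: (10 + 9)/(9*10) = 19/90
Combined rate = 19/90 job per hour
Time together = 1 / (19/90) = 90/19 hours

90/19


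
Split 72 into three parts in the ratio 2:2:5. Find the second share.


Ratio = 2:2:5
Total parts = 2 + 2 + 5 = 9
Value per part = 72 / 9 = 8
First share = 2 * 8 = 16
Middle share = 2 * 8 = 16
Third share = 5 * 8 = 40

16


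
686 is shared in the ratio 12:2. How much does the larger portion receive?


Total parts = 12 + 2 = 14
Value per part = 686 / 14 = 49
First share = 12 * 49 = 588
Second share = 2 * 49 = 98
Larger share = 588

588


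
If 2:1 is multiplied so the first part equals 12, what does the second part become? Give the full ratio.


Original ratio: 2:1
First term target: 12
Scale factor = 12 / 2 = 6
Multiply second term: 1 * 6 = 6
Equivalent ratio = 12:6

12:6


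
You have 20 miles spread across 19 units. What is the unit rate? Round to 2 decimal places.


Total miles = 20
Number of units = 19
Unit rate = 20 / 19
= 1.05 miles per unit

1.05


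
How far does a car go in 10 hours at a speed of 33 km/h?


Using distance = speed * time
Speed = 33 km/h
Time = 10 hours
Distance = 33 * 10
= 330 km

330


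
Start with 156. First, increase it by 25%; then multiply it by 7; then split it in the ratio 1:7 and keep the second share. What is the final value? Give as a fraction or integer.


Start with 156.
Step 1: Increase by 25%: 156 * 125/100 = 195
Step 2: Multiply by 7: 195 * 7 = 1365
Step 3: Split 1:7, second share = 1365 * 7/8 = 9555/8
Final result = 9555/8

9555/8


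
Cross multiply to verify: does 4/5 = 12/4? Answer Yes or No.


Cross multiply to check 4/5 = 12/4
Left cross product: 4 * 4 = 16
Right cross product: 5 * 12 = 60
16 != 60
Not equal, so proportions differ => No

No


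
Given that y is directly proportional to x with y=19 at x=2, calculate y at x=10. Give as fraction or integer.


Direct proportion: y = kx
Find k: k = 19/2 = 19/2
Compute y at x=10: y = 19/2 * 10
y = 95

95


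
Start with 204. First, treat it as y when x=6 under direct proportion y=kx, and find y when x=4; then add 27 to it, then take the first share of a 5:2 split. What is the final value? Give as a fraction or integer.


Start with 204.
Step 1: Direct prop: k = (204)/6; new y = k*4 = 204*4/6 = 136
Step 2: Add 27: 136+27=163; split 5:2 first = 163*5/7 = 815/7
Final result = 815/7

815/7


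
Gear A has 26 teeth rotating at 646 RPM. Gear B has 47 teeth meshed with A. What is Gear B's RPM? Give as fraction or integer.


Gear ratio: teeth_A * RPM_A = teeth_B * RPM_B
26 * 646 = 47 * RPM_B
16796 = 47 * RPM_B
RPM_B = 16796 / 47
RPM_B = 16796/47

16796/47


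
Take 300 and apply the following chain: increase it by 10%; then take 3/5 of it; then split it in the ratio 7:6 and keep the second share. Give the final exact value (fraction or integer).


Start with 300.
Step 1: Increase by 10%: 300 * 110/100 = 330
Step 2: Take 3/5: 330 * 3/5 = 198
Step 3: Split 7:6, second share = 198 * 6/13 = 1188/13
Final result = 1188/13

1188/13


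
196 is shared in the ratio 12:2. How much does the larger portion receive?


Total parts = 12 + 2 = 14
Value per part = 196 / 14 = 14
First share = 12 * 14 = 168
Second share = 2 * 14 = 28
Larger share = 168

168


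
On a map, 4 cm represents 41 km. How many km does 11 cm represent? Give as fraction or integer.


Map scale: 4 cm = 41 km
Measured distance on map = 11 cm
Set up proportion: 11 * 41 / 4
= 451 / 4
= 451/4 km

451/4


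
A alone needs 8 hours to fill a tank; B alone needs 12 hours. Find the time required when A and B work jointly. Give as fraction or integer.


Rate of A = 1/8 job per hour
Rate of B = 1/12 job per hour
Combined rate = 1/8 + 1/12
Find common denominator: (12 + 8)/(8*12) = 20/96
Combined rate = 5/24 job per hour
Time together = 1 / (5/24) = 24/5 hours

24/5


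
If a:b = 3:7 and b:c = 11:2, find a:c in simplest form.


Given a:b = 3:7 and b:c = 11:2
Make b consistent. Multiply first ratio by 11: a:b = 33:77
Multiply second ratio by 7: b:c = 77:14
Now b = 77 in both, so a:b:c = 33:77:14
Therefore a:c = 33:14
Simplify by GCD: a:c = 33:14

33:14


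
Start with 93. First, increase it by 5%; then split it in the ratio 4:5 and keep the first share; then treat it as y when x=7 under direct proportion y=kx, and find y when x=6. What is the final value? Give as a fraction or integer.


Start with 93.
Step 1: Increase by 5%: 93 * 105/100 = 1953/20
Step 2: Split 4:5, first share = 1953/20 * 4/9 = 217/5
Step 3: Direct prop: k = (217/5)/7; new y = k*6 = 217/5*6/7 = 186/5
Final result = 186/5

186/5


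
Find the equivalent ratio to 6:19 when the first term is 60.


Original ratio: 6:19
First term target: 60
Scale factor = 60 / 6 = 10
Multiply second term: 19 * 10 = 190
Equivalent ratio = 60:190

60:190


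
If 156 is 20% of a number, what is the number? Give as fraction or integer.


Given: 156 is 20% of the whole
Set up: 156 = 20/100 * whole
whole = 156 * 100 / 20
whole = 15600 / 20
whole = 780

780


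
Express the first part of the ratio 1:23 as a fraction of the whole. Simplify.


Total parts = 1 + 23 = 24
First part fraction = 1/24
Simplify: 1/24 = 1/24

1/24


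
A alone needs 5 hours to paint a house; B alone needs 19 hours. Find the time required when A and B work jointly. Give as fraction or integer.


Rate of A = 1/5 job per hour
Rate of B = 1/19 job per hour
Combined rate = 1/5 + 1/19
Find common denominator: (19 + 5)/(5*19) = 24/95
Combined rate = 24/95 job per hour
Time together = 1 / (24/95) = 95/24 hours

95/24


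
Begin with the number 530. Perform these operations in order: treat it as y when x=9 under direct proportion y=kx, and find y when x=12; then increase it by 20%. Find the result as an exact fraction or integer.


Start with 530.
Step 1: Direct prop: k = (530)/9; new y = k*12 = 530*12/9 = 2120/3
Step 2: Increase by 20%: 2120/3 * 120/100 = 848
Final result = 848

848


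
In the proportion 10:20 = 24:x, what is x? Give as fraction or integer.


Setting up: 10/20 = 24/x
Cross multiply: 10 * x = 20 * 24
10x = 480
x = 480/10
x = 48

48


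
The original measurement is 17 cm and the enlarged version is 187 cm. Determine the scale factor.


Original length = 17 cm
Scaled length = 187 cm
Scale factor = 187 / 17
= 11

11


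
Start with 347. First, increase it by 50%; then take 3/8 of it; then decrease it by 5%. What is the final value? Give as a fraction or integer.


Start with 347.
Step 1: Increase by 50%: 347 * 150/100 = 1041/2
Step 2: Take 3/8: 1041/2 * 3/8 = 3123/16
Step 3: Decrease by 5%: 3123/16 * 95/100 = 59337/320
Final result = 59337/320

59337/320


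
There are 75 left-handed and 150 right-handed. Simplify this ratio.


Find GCD(75, 150)
GCD = 75
Divide both by 75: 75/75 = 1, 150/75 = 2
Simplified ratio = 1:2

1:2


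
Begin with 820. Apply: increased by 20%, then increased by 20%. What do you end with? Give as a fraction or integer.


Start: 820
Step 1: increase by 20% => multiply by 120/100
  820 * 120/100 = 984
Step 2: increase by 20% => multiply by 120/100
  984 * 120/100 = 5904/5
Final value = 5904/5

5904/5


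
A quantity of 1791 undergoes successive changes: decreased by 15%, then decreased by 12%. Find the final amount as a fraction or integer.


Start: 1791
Step 1: decrease by 15% => multiply by 85/100
  1791 * 85/100 = 30447/20
Step 2: decrease by 12% => multiply by 88/100
  30447/20 * 88/100 = 334917/250
Final value = 334917/250

334917/250


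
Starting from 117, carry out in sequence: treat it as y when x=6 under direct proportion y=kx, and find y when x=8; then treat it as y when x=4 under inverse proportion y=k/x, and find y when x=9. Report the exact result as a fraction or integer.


Start with 117.
Step 1: Direct prop: k = (117)/6; new y = k*8 = 117*8/6 = 156
Step 2: Inverse prop: k = (156)*4; new y = k/9 = 156*4/9 = 208/3
Final result = 208/3

208/3


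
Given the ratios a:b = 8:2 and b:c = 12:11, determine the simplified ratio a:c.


Given a:b = 8:2 and b:c = 12:11
Make b consistent. Multiply first ratio by 12: a:b = 96:24
Multiply second ratio by 2: b:c = 24:22
Now b = 24 in both, so a:b:c = 96:24:22
Therefore a:c = 96:22
Simplify by GCD: a:c = 48:11

48:11


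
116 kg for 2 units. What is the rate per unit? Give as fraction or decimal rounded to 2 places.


Total kg = 116
Number of units = 2
Unit rate = 116 / 2
= 58 kg per unit

58


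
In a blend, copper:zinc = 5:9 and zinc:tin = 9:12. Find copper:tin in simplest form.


Given a:b = 5:9 and b:c = 9:12
Make b consistent. Multiply first ratio by 9: a:b = 45:81
Multiply second ratio by 9: b:c = 81:108
Now b = 81 in both, so a:b:c = 45:81:108
Therefore a:c = 45:108
Simplify by GCD: a:c = 5:12

5:12


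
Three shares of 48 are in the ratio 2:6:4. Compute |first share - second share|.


Total parts = 2 + 6 + 4 = 12
Value per part = 48 / 12 = 4
Shares: 2*4=8, 6*4=24, 4*4=16
First share = 8, second share = 24
Difference = |8 - 24| = 16

16


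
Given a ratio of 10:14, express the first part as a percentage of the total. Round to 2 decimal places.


Total parts = 10 + 14 = 24
First part fraction = 10/24
Percentage = (10/24) * 100
= 0.416667 * 100
= 41.67%

41.67


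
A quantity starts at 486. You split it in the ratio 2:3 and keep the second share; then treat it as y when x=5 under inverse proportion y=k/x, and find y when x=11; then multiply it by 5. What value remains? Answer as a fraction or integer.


Start with 486.
Step 1: Split 2:3, second share = 486 * 3/5 = 1458/5
Step 2: Inverse prop: k = (1458/5)*5; new y = k/11 = 1458/5*5/11 = 1458/11
Step 3: Multiply by 5: 1458/11 * 5 = 7290/11
Final result = 7290/11

7290/11


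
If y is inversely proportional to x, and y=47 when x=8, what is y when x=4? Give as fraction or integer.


Inverse proportion: y = k/x
Find k: k = 8 * 47 = 376
Compute y at x=4: y = 376/4
y = 94

94


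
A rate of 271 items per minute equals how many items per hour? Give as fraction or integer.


Converting from per minute to per hour
Rate = 271 items per minute
Multiply by 60: 271 * 60
= 16260 items per hour

16260


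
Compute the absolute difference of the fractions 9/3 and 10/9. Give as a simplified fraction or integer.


Simplify: 9/3 = 3 and 10/9 = 10/9
Find common denominator: LCD = 9
Convert: 27/9 and 10/9
Difference = |27 - 10|/9 = 17/9
Simplified = 17/9

17/9


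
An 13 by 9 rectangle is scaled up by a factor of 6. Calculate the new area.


Original dimensions: 13 x 9
Enlargement factor = 6
New width = 13 * 6 = 78
New height = 9 * 6 = 54
New area = 78 * 54 = 4212

4212


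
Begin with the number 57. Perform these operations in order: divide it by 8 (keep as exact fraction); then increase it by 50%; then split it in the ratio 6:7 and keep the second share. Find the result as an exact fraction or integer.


Start with 57.
Step 1: Divide by 8: 57 / 8 = 57/8
Step 2: Increase by 50%: 57/8 * 150/100 = 171/16
Step 3: Split 6:7, second share = 171/16 * 7/13 = 1197/208
Final result = 1197/208

1197/208


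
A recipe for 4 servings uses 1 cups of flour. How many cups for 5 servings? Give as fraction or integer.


Original: 1 cups for 4 servings
Target servings = 5
Scaling factor = 5/4
New amount = 1 * 5/4
= 5/4
= 5/4 cups

5/4


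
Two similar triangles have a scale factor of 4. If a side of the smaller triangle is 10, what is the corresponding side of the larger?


Similar triangles have proportional sides
Scale factor = 4
Smaller side = 10
Corresponding larger side = 10 * 4
= 40

40


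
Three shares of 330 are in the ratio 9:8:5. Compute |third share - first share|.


Total parts = 9 + 8 + 5 = 22
Value per part = 330 / 22 = 15
Shares: 9*15=135, 8*15=120, 5*15=75
Third share = 75, first share = 135
Difference = |75 - 135| = 60

60


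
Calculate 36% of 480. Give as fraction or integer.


Compute 36% of 480
Convert percentage: 36% = 36/100
Multiply: 480 * 36/100
= 17280/100
= 864/5

864/5


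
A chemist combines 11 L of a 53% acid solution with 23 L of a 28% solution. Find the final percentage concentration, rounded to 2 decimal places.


Solute in mixture 1 = 53% of 11 L = 11*53/100 = 583/100 L
Solute in mixture 2 = 28% of 23 L = 23*28/100 = 161/25 L
Total solute = 583/100 + 161/25 = 1227/100 L
Total volume = 11 + 23 = 34 L
Final concentration = 1227/100/34 * 100 = 36.09%

36.09


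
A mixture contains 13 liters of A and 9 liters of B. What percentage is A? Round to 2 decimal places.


Volume of A = 13 L
Volume of B = 9 L
Total volume = 13 + 9 = 22 L
Percentage of A = (13/22) * 100
= 59.09%

59.09


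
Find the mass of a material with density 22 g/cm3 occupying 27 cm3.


Using mass = density * volume
Density = 22 g/cm3
Volume = 27 cm3
Mass = 22 * 27
= 594 g

594


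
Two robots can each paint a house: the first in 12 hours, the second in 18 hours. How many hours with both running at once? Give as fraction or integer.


Rate of A = 1/12 job per hour
Rate of B = 1/18 job per hour
Combined rate = 1/12 + 1/18
Find common denominator: (18 + 12)/(12*18) = 30/216
Combined rate = 5/36 job per hour
Time together = 1 / (5/36) = 36/5 hours

36/5


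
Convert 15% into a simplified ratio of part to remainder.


Part = 15%, Remainder = 85%
Ratio = 15:85
GCD(15, 85) = 5
Simplify: 3:17 = 3:17

3:17


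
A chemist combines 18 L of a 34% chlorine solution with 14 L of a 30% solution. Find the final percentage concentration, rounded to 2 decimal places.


Solute in mixture 1 = 34% of 18 L = 18*34/100 = 153/25 L
Solute in mixture 2 = 30% of 14 L = 14*30/100 = 21/5 L
Total solute = 153/25 + 21/5 = 258/25 L
Total volume = 18 + 14 = 32 L
Final concentration = 258/25/32 * 100 = 32.25%

32.25


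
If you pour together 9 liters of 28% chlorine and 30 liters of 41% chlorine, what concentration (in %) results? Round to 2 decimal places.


Solute in mixture 1 = 28% of 9 L = 9*28/100 = 63/25 L
Solute in mixture 2 = 41% of 30 L = 30*41/100 = 123/10 L
Total solute = 63/25 + 123/10 = 741/50 L
Total volume = 9 + 30 = 39 L
Final concentration = 741/50/39 * 100 = 38.00%

38.00


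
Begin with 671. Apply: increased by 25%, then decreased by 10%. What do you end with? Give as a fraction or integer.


Start: 671
Step 1: increase by 25% => multiply by 125/100
  671 * 125/100 = 3355/4
Step 2: decrease by 10% => multiply by 90/100
  3355/4 * 90/100 = 6039/8
Final value = 6039/8

6039/8


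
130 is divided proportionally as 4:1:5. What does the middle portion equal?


Ratio = 4:1:5
Total parts = 4 + 1 + 5 = 10
Value per part = 130 / 10 = 13
First share = 4 * 13 = 52
Middle share = 1 * 13 = 13
Third share = 5 * 13 = 65

13


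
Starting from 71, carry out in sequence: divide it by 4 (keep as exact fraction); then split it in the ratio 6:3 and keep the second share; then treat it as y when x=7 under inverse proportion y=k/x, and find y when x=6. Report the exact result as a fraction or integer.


Start with 71.
Step 1: Divide by 4: 71 / 4 = 71/4
Step 2: Split 6:3, second share = 71/4 * 3/9 = 71/12
Step 3: Inverse prop: k = (71/12)*7; new y = k/6 = 71/12*7/6 = 497/72
Final result = 497/72

497/72


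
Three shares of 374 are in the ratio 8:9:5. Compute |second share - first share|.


Total parts = 8 + 9 + 5 = 22
Value per part = 374 / 22 = 17
Shares: 8*17=136, 9*17=153, 5*17=85
Second share = 153, first share = 136
Difference = |153 - 136| = 17

17


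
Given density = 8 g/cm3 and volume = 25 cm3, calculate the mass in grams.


Using mass = density * volume
Density = 8 g/cm3
Volume = 25 cm3
Mass = 8 * 25
= 200 g

200


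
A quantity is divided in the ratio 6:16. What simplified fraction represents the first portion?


Total parts = 6 + 16 = 22
First part fraction = 6/22
Simplify: 6/22 = 3/11

3/11


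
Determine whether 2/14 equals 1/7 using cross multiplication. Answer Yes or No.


Cross multiply to check 2/14 = 1/7
Left cross product: 2 * 7 = 14
Right cross product: 14 * 1 = 14
14 = 14
Equal, so proportions match => Yes

Yes


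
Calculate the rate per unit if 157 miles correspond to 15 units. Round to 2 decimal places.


Total miles = 157
Number of units = 15
Unit rate = 157 / 15
= 10.47 miles per unit

10.47


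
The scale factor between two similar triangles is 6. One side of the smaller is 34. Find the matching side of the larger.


Similar triangles have proportional sides
Scale factor = 6
Smaller side = 34
Corresponding larger side = 34 * 6
= 204

204


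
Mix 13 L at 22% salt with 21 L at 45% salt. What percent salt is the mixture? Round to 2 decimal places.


Solute in mixture 1 = 22% of 13 L = 13*22/100 = 143/50 L
Solute in mixture 2 = 45% of 21 L = 21*45/100 = 189/20 L
Total solute = 143/50 + 189/20 = 1231/100 L
Total volume = 13 + 21 = 34 L
Final concentration = 1231/100/34 * 100 = 36.21%

36.21


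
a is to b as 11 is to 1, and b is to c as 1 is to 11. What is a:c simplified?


Given a:b = 11:1 and b:c = 1:11
Make b consistent. Multiply first ratio by 1: a:b = 11:1
Multiply second ratio by 1: b:c = 1:11
Now b = 1 in both, so a:b:c = 11:1:11
Therefore a:c = 11:11
Simplify by GCD: a:c = 1:1

1:1


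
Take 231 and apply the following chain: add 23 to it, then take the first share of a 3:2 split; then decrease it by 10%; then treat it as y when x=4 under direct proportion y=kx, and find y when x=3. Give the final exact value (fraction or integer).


Start with 231.
Step 1: Add 23: 231+23=254; split 3:2 first = 254*3/5 = 762/5
Step 2: Decrease by 10%: 762/5 * 90/100 = 3429/25
Step 3: Direct prop: k = (3429/25)/4; new y = k*3 = 3429/25*3/4 = 10287/100
Final result = 10287/100

10287/100


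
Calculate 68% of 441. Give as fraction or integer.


Compute 68% of 441
Convert percentage: 68% = 68/100
Multiply: 441 * 68/100
= 29988/100
= 7497/25

7497/25


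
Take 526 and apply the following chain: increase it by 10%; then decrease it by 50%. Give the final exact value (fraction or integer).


Start with 526.
Step 1: Increase by 10%: 526 * 110/100 = 2893/5
Step 2: Decrease by 50%: 2893/5 * 50/100 = 2893/10
Final result = 2893/10

2893/10


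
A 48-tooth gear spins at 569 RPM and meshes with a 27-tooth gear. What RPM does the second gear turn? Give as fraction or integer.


Gear ratio: teeth_A * RPM_A = teeth_B * RPM_B
48 * 569 = 27 * RPM_B
27312 = 27 * RPM_B
RPM_B = 27312 / 27
RPM_B = 9104/9

9104/9


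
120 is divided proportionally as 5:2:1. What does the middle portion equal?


Ratio = 5:2:1
Total parts = 5 + 2 + 1 = 8
Value per part = 120 / 8 = 15
First share = 5 * 15 = 75
Middle share = 2 * 15 = 30
Third share = 1 * 15 = 15

30


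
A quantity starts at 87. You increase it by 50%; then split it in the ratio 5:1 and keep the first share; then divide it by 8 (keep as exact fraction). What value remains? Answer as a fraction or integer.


Start with 87.
Step 1: Increase by 50%: 87 * 150/100 = 261/2
Step 2: Split 5:1, first share = 261/2 * 5/6 = 435/4
Step 3: Divide by 8: 435/4 / 8 = 435/32
Final result = 435/32

435/32


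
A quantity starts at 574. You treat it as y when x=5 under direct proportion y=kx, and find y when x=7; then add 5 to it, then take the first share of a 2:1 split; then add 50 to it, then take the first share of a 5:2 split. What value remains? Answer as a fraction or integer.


Start with 574.
Step 1: Direct prop: k = (574)/5; new y = k*7 = 574*7/5 = 4018/5
Step 2: Add 5: 4018/5+5=4043/5; split 2:1 first = 4043/5*2/3 = 8086/15
Step 3: Add 50: 8086/15+50=8836/15; split 5:2 first = 8836/15*5/7 = 8836/21
Final result = 8836/21

8836/21


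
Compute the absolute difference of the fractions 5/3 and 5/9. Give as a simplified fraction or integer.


Simplify: 5/3 = 5/3 and 5/9 = 5/9
Find common denominator: LCD = 9
Convert: 15/9 and 5/9
Difference = |15 - 5|/9 = 10/9
Simplified = 10/9

10/9


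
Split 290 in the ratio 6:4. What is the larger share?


Total parts = 6 + 4 = 10
Value per part = 290 / 10 = 29
First share = 6 * 29 = 174
Second share = 4 * 29 = 116
Larger share = 174

174


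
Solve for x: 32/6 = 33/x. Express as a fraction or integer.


Setting up: 32/6 = 33/x
Cross multiply: 32 * x = 6 * 33
32x = 198
x = 198/32
x = 99/16

99/16


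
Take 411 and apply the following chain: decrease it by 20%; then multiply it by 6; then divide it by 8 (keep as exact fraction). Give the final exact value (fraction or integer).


Start with 411.
Step 1: Decrease by 20%: 411 * 80/100 = 1644/5
Step 2: Multiply by 6: 1644/5 * 6 = 9864/5
Step 3: Divide by 8: 9864/5 / 8 = 1233/5
Final result = 1233/5

1233/5


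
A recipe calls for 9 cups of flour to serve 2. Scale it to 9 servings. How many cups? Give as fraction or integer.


Original: 9 cups for 2 servings
Target servings = 9
Scaling factor = 9/2
New amount = 9 * 9/2
= 81/2
= 81/2 cups

81/2


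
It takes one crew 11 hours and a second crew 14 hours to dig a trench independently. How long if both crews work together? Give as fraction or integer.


Rate of A = 1/11 job per hour
Rate of B = 1/14 job per hour
Combined rate = 1/11 + 1/14
Find common denominator: (14 + 11)/(11*14) = 25/154
Combined rate = 25/154 job per hour
Time together = 1 / (25/154) = 154/25 hours

154/25


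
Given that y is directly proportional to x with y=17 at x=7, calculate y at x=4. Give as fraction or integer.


Direct proportion: y = kx
Find k: k = 17/7 = 17/7
Compute y at x=4: y = 17/7 * 4
y = 68/7

68/7


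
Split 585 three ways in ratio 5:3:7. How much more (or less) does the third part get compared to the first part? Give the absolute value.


Total parts = 5 + 3 + 7 = 15
Value per part = 585 / 15 = 39
Shares: 5*39=195, 3*39=117, 7*39=273
Third share = 273, first share = 195
Difference = |273 - 195| = 78

78


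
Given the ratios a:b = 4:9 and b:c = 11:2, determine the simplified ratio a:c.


Given a:b = 4:9 and b:c = 11:2
Make b consistent. Multiply first ratio by 11: a:b = 44:99
Multiply second ratio by 9: b:c = 99:18
Now b = 99 in both, so a:b:c = 44:99:18
Therefore a:c = 44:18
Simplify by GCD: a:c = 22:9

22:9
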